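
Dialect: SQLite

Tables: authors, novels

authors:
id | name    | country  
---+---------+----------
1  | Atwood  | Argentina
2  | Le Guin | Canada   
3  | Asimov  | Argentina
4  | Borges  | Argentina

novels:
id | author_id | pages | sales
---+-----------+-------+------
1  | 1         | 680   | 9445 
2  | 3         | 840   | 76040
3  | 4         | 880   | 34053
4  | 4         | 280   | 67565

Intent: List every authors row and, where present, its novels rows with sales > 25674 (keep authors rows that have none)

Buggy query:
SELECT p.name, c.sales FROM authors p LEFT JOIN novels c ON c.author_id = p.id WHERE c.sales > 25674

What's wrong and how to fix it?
Bug: A WHERE condition on the right-hand table after LEFT JOIN drops unmatched parents

Fix: Put 'c.sales > 25674' in the JOIN's ON clause instead of WHERE

Corrected query:
SELECT p.name, c.sales FROM authors p LEFT JOIN novels c ON c.author_id = p.id AND c.sales > 25674

Result:
name    | sales
--------+------
Atwood  | NULL 
Le Guin | NULL 
Asimov  | 76040
Borges  | 34053
Borges  | 67565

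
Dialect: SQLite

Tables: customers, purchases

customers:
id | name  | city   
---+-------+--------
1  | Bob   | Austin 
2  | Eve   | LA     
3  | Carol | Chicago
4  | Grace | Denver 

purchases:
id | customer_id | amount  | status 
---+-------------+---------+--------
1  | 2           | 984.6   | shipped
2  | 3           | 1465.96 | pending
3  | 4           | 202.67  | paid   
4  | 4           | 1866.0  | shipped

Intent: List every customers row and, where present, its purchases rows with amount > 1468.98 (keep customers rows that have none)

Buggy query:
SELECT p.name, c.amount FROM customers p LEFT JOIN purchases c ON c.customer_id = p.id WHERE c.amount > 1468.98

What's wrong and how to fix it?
Bug: Filtering c.amount in WHERE discards the NULL rows produced by LEFT JOIN, turning it into an inner join

Fix: Move the right-table condition into the ON clause so unmatched parents are kept

Corrected query:
SELECT p.name, c.amount FROM customers p LEFT JOIN purchases c ON c.customer_id = p.id AND c.amount > 1468.98

Result:
name  | amount
------+-------
Bob   | NULL  
Eve   | NULL  
Carol | NULL  
Grace | 1866  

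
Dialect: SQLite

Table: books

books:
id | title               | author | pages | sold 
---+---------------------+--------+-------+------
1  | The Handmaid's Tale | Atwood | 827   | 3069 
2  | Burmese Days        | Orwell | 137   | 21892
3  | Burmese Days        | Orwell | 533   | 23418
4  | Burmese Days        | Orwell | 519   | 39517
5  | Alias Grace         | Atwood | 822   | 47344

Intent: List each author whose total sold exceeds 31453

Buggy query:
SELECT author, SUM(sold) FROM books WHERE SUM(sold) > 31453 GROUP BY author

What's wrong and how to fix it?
Bug: Aggregate functions cannot appear in a WHERE clause

Fix: Move the aggregate condition to a HAVING clause

Corrected query:
SELECT author, SUM(sold) FROM books GROUP BY author HAVING SUM(sold) > 31453

Result:
author | SUM(sold)
-------+----------
Atwood | 50413    
Orwell | 84827    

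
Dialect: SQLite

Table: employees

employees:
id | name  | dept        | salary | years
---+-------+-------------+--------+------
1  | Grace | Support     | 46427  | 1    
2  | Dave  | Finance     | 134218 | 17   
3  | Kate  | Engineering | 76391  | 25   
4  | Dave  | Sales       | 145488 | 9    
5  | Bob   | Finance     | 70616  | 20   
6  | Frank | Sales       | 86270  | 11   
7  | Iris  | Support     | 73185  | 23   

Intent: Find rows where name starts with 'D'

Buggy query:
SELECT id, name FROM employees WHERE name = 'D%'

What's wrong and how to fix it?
Bug: Wildcards only work with LIKE; '=' treats '%' as a literal character

Fix: Replace '=' with LIKE so 'D%' is treated as a pattern

Corrected query:
SELECT id, name FROM employees WHERE name LIKE 'D%'

Result:
id | name
---+-----
2  | Dave
4  | Dave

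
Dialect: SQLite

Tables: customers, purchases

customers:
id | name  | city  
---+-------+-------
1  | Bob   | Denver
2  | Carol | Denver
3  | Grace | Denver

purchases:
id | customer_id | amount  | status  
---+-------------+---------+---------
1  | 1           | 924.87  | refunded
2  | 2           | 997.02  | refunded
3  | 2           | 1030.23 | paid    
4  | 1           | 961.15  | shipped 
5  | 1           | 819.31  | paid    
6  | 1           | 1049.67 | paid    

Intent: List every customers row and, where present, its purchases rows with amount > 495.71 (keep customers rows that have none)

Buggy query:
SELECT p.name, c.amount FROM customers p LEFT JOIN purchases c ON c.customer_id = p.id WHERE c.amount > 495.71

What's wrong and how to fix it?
Bug: A WHERE condition on the right-hand table after LEFT JOIN drops unmatched parents

Fix: Put 'c.amount > 495.71' in the JOIN's ON clause instead of WHERE

Corrected query:
SELECT p.name, c.amount FROM customers p LEFT JOIN purchases c ON c.customer_id = p.id AND c.amount > 495.71

Result:
name  | amount 
------+--------
Bob   | 819.31 
Bob   | 924.87 
Bob   | 961.15 
Bob   | 1049.67
Carol | 997.02 
Carol | 1030.23
Grace | NULL   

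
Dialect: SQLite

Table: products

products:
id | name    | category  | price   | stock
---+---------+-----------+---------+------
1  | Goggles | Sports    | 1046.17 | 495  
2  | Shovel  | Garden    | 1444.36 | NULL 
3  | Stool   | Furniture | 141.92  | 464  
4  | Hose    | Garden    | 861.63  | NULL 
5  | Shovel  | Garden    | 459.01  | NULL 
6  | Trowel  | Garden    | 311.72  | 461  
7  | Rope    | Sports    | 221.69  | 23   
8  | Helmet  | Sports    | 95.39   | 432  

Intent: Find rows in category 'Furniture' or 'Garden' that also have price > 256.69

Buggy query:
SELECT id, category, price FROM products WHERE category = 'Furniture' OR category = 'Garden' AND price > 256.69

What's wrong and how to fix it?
Bug: Without parentheses, AND is evaluated before OR, so the price filter only applies to the 'Garden' branch

Fix: Add parentheses around the OR so the AND applies to both alternatives

Corrected query:
SELECT id, category, price FROM products WHERE (category = 'Furniture' OR category = 'Garden') AND price > 256.69

Result:
id | category | price  
---+----------+--------
2  | Garden   | 1444.36
4  | Garden   | 861.63 
5  | Garden   | 459.01 
6  | Garden   | 311.72 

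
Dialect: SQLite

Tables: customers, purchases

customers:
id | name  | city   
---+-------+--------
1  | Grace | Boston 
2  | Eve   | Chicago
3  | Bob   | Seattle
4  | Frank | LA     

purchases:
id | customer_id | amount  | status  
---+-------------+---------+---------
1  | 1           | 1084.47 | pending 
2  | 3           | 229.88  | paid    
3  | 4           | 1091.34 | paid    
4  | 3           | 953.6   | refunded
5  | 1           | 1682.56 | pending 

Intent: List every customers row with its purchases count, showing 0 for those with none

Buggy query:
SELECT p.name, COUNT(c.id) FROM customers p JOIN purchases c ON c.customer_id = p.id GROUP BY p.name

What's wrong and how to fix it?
Bug: INNER JOIN drops customers rows that have no matching purchases rows

Fix: Use LEFT JOIN so parents without children still appear (COUNT(c.id) gives 0)

Corrected query:
SELECT p.name, COUNT(c.id) FROM customers p LEFT JOIN purchases c ON c.customer_id = p.id GROUP BY p.name

Result:
name  | COUNT(c.id)
------+------------
Bob   | 2          
Eve   | 0          
Frank | 1          
Grace | 2          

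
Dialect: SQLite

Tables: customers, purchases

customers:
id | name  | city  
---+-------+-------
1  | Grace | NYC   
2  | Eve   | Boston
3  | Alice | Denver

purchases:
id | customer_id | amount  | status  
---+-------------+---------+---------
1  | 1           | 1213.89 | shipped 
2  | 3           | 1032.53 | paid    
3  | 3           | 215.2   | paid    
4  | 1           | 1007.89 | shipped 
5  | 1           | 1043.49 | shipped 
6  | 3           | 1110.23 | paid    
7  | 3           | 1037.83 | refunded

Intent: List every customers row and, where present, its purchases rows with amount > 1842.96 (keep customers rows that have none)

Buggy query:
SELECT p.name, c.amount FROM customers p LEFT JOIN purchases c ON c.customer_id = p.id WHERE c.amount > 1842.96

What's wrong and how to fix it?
Bug: Filtering c.amount in WHERE discards the NULL rows produced by LEFT JOIN, turning it into an inner join

Fix: Put 'c.amount > 1842.96' in the JOIN's ON clause instead of WHERE

Corrected query:
SELECT p.name, c.amount FROM customers p LEFT JOIN purchases c ON c.customer_id = p.id AND c.amount > 1842.96

Result:
name  | amount
------+-------
Grace | NULL  
Eve   | NULL  
Alice | NULL  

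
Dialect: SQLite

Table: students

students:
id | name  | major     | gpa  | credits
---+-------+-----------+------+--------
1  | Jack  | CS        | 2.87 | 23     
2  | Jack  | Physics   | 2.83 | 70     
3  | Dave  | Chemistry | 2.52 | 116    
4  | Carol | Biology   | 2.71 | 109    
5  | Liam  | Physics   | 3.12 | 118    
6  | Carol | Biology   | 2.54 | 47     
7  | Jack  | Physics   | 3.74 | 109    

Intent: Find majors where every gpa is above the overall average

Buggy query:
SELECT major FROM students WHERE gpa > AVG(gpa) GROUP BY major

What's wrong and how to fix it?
Bug: WHERE evaluates per row before aggregation, so AVG() is unavailable

Fix: Compute the overall average in a scalar subquery and compare each group's MIN against it in HAVING

Corrected query:
SELECT major FROM students GROUP BY major HAVING MIN(gpa) > (SELECT AVG(gpa) FROM students)

Result:
(no rows)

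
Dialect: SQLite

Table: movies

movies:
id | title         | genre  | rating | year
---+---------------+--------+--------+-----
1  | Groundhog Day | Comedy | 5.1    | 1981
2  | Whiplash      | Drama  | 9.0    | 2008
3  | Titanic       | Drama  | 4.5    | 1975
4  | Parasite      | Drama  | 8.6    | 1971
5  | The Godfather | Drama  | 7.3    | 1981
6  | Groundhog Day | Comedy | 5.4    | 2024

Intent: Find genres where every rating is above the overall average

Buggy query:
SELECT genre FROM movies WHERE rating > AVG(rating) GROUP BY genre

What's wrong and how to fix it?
Bug: AVG() is an aggregate; it can't sit directly in WHERE

Fix: Use a subquery for AVG and a HAVING MIN(...) filter so the condition holds for every row in the group

Corrected query:
SELECT genre FROM movies GROUP BY genre HAVING MIN(rating) > (SELECT AVG(rating) FROM movies)

Result:
(no rows)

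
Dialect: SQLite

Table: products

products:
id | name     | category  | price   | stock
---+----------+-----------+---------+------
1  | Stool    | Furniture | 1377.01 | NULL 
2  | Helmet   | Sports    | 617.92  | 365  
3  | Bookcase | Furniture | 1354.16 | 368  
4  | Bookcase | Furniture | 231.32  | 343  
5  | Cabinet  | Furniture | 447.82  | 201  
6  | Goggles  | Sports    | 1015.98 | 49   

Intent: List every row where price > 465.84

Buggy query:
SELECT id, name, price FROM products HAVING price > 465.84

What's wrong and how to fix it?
Bug: This is a non-aggregate query (no GROUP BY, no aggregates), so in SQLite the HAVING clause is invalid here; a row-level condition belongs in WHERE

Fix: Replace HAVING with WHERE since the condition applies to individual rows

Corrected query:
SELECT id, name, price FROM products WHERE price > 465.84

Result:
id | name     | price  
---+----------+--------
1  | Stool    | 1377.01
2  | Helmet   | 617.92 
3  | Bookcase | 1354.16
6  | Goggles  | 1015.98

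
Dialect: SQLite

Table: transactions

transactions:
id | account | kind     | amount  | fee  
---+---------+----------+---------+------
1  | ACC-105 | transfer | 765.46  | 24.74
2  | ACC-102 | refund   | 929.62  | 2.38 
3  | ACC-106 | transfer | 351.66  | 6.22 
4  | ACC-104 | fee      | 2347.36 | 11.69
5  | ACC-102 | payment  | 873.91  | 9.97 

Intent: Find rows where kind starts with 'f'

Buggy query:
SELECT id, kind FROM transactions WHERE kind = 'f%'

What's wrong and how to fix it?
Bug: Wildcards only work with LIKE; '=' treats '%' as a literal character

Fix: Use LIKE for wildcard pattern matching

Corrected query:
SELECT id, kind FROM transactions WHERE kind LIKE 'f%'

Result:
id | kind
---+-----
4  | fee 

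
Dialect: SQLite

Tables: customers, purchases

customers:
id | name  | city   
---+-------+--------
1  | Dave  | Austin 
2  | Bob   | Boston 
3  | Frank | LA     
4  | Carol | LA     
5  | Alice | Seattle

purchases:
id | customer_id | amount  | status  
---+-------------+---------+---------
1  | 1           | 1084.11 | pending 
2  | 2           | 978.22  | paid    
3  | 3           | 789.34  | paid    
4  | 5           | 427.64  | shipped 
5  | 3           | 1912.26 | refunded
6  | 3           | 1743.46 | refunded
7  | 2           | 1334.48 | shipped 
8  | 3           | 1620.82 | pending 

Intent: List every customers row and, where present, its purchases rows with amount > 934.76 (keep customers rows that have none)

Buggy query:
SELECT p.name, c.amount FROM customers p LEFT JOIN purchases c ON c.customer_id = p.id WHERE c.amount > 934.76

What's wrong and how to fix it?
Bug: Filtering c.amount in WHERE discards the NULL rows produced by LEFT JOIN, turning it into an inner join

Fix: Move the right-table condition into the ON clause so unmatched parents are kept

Corrected query:
SELECT p.name, c.amount FROM customers p LEFT JOIN purchases c ON c.customer_id = p.id AND c.amount > 934.76

Result:
name  | amount 
------+--------
Dave  | 1084.11
Bob   | 978.22 
Bob   | 1334.48
Frank | 1620.82
Frank | 1743.46
Frank | 1912.26
Carol | NULL   
Alice | NULL   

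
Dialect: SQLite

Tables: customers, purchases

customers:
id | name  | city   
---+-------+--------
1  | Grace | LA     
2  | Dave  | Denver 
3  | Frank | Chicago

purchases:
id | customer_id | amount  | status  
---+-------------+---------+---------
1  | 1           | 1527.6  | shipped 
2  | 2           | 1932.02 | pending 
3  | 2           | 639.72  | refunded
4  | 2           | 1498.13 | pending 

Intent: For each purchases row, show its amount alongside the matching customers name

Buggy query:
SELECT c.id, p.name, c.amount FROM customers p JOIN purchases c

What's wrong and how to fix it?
Bug: JOIN with no ON clause produces a cartesian product; every purchases row pairs with every customers row

Fix: Add ON c.customer_id = p.id to the JOIN

Corrected query:
SELECT c.id, p.name, c.amount FROM customers p JOIN purchases c ON c.customer_id = p.id

Result:
id | name  | amount 
---+-------+--------
1  | Grace | 1527.6 
2  | Dave  | 1932.02
3  | Dave  | 639.72 
4  | Dave  | 1498.13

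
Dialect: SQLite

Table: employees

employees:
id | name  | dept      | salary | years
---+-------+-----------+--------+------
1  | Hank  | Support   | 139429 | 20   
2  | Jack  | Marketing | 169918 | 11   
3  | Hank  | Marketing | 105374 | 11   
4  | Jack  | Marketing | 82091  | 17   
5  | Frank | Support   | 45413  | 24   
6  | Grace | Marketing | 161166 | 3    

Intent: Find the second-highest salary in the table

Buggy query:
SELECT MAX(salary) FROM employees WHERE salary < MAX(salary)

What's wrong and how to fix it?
Bug: MAX(salary) on the right of the comparison is an aggregate-in-WHERE error

Fix: Compute the overall MAX in a subquery, then take MAX of rows below it

Corrected query:
SELECT MAX(salary) FROM employees WHERE salary < (SELECT MAX(salary) FROM employees)

Result:
MAX(salary)
-----------
161166     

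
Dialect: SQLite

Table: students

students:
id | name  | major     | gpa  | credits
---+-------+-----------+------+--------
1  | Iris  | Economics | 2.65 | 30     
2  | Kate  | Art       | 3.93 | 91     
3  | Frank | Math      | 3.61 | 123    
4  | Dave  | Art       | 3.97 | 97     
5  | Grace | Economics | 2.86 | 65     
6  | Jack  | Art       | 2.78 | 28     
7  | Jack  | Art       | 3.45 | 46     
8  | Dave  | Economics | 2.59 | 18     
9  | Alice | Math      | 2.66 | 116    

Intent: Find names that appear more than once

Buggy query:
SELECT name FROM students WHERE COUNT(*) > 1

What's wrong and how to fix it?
Bug: WHERE can't reference COUNT(*); aggregates are computed after WHERE

Fix: Group first, then use HAVING for the count condition

Corrected query:
SELECT name FROM students GROUP BY name HAVING COUNT(*) > 1

Result:
name
----
Dave
Jack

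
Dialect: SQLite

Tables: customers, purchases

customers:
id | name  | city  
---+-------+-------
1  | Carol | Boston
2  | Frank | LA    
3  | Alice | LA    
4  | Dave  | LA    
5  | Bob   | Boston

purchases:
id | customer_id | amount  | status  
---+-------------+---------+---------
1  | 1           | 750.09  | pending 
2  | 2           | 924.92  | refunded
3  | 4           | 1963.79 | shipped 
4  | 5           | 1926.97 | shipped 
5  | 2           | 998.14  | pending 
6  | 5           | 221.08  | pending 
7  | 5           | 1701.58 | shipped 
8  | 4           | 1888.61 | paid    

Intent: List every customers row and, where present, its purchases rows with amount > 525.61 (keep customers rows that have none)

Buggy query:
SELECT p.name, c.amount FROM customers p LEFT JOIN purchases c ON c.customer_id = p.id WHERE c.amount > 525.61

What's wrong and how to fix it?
Bug: A WHERE condition on the right-hand table after LEFT JOIN drops unmatched parents

Fix: Move the right-table condition into the ON clause so unmatched parents are kept

Corrected query:
SELECT p.name, c.amount FROM customers p LEFT JOIN purchases c ON c.customer_id = p.id AND c.amount > 525.61

Result:
name  | amount 
------+--------
Carol | 750.09 
Frank | 924.92 
Frank | 998.14 
Alice | NULL   
Dave  | 1888.61
Dave  | 1963.79
Bob   | 1701.58
Bob   | 1926.97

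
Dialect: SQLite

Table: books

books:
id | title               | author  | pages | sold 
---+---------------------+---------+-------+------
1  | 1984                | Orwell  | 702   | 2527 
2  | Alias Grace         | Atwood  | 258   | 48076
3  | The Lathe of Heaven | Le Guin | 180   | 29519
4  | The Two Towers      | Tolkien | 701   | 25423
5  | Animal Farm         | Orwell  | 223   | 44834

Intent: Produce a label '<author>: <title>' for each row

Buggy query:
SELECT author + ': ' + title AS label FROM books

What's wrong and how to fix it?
Bug: SQLite uses || for string concatenation; + coerces text to numbers (yielding 0)

Fix: Use the || operator for string concatenation

Corrected query:
SELECT author || ': ' || title AS label FROM books

Result:
label                       
----------------------------
Orwell: 1984                
Atwood: Alias Grace         
Le Guin: The Lathe of Heaven
Tolkien: The Two Towers     
Orwell: Animal Farm         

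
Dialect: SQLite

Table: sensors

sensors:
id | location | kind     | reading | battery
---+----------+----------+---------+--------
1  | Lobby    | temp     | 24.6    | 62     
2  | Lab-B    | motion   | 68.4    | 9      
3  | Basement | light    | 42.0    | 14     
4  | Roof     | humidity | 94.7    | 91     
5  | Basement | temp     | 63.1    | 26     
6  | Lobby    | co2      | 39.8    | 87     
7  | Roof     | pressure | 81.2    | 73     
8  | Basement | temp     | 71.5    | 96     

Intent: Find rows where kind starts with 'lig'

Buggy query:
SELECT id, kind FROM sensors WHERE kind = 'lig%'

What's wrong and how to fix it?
Bug: '=' compares the literal string including the % character; pattern matching needs LIKE

Fix: Use LIKE for wildcard pattern matching

Corrected query:
SELECT id, kind FROM sensors WHERE kind LIKE 'lig%'

Result:
id | kind 
---+------
3  | light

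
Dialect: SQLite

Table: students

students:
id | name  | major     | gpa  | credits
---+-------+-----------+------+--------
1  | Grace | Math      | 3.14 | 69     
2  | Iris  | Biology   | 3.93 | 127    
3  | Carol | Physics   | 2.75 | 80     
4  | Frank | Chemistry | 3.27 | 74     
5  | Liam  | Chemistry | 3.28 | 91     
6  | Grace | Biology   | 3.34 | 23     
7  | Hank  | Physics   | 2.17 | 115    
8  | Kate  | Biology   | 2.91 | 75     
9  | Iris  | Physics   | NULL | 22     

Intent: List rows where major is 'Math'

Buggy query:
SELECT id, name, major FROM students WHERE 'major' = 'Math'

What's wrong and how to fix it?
Bug: Single quotes denote string literals in SQL; the column name is being compared as a constant string

Fix: Reference the column as major without single quotes

Corrected query:
SELECT id, name, major FROM students WHERE major = 'Math'

Result:
id | name  | major
---+-------+------
1  | Grace | Math 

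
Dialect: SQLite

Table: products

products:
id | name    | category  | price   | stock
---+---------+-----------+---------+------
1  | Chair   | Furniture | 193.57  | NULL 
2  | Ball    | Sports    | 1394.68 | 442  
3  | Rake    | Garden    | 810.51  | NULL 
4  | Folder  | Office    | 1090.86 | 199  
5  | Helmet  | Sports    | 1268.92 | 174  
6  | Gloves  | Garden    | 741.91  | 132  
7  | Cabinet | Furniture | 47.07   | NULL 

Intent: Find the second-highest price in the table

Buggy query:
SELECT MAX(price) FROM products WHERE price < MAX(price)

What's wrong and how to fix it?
Bug: MAX(price) on the right of the comparison is an aggregate-in-WHERE error

Fix: Put the inner MAX in a scalar subquery

Corrected query:
SELECT MAX(price) FROM products WHERE price < (SELECT MAX(price) FROM products)

Result:
MAX(price)
----------
1268.92   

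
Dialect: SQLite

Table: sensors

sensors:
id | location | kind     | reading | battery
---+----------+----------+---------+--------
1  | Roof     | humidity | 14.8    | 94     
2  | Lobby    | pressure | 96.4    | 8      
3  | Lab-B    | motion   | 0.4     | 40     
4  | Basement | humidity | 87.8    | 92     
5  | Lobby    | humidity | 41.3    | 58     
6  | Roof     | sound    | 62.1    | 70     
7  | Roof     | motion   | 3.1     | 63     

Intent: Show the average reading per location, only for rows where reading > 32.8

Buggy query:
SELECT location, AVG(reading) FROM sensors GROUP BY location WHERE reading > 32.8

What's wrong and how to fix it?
Bug: Row-level WHERE must come before GROUP BY in the clause order

Fix: Place WHERE between FROM and GROUP BY

Corrected query:
SELECT location, AVG(reading) FROM sensors WHERE reading > 32.8 GROUP BY location

Result:
location | AVG(reading)
---------+-------------
Basement | 87.8        
Lobby    | 68.85       
Roof     | 62.1        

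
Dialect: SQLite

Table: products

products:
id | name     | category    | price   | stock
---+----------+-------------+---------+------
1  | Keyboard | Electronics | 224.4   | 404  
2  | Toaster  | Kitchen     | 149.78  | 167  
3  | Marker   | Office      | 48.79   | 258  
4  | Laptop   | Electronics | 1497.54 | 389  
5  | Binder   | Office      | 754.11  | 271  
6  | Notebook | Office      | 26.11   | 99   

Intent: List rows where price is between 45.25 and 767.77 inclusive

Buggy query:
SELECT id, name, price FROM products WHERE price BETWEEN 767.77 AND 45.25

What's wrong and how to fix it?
Bug: BETWEEN expects the lower bound first; with 767.77 AND 45.25 the range is empty

Fix: Swap the bounds so the smaller value comes first

Corrected query:
SELECT id, name, price FROM products WHERE price BETWEEN 45.25 AND 767.77

Result:
id | name     | price 
---+----------+-------
1  | Keyboard | 224.4 
2  | Toaster  | 149.78
3  | Marker   | 48.79 
5  | Binder   | 754.11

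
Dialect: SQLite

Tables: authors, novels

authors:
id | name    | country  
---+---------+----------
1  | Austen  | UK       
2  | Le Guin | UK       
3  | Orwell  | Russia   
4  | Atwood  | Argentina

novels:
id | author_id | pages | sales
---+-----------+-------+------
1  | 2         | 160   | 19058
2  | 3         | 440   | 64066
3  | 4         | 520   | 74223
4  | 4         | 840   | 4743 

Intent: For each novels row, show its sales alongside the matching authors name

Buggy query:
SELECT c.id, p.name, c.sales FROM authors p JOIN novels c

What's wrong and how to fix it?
Bug: JOIN with no ON clause produces a cartesian product; every novels row pairs with every authors row

Fix: Specify the join condition linking the foreign key to the parent id

Corrected query:
SELECT c.id, p.name, c.sales FROM authors p JOIN novels c ON c.author_id = p.id

Result:
id | name    | sales
---+---------+------
1  | Le Guin | 19058
2  | Orwell  | 64066
3  | Atwood  | 74223
4  | Atwood  | 4743 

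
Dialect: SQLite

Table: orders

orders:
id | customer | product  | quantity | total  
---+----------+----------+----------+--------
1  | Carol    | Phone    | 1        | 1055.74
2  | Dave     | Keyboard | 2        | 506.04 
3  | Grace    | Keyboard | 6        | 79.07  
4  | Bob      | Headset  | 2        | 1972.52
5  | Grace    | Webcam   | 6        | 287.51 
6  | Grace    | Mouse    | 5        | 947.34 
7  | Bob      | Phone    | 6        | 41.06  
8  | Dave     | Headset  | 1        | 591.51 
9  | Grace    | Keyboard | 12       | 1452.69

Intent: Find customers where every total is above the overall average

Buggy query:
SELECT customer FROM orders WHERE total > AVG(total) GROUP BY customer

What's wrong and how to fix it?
Bug: AVG() is an aggregate; it can't sit directly in WHERE

Fix: Compute the overall average in a scalar subquery and compare each group's MIN against it in HAVING

Corrected query:
SELECT customer FROM orders GROUP BY customer HAVING MIN(total) > (SELECT AVG(total) FROM orders)

Result:
customer
--------
Carol   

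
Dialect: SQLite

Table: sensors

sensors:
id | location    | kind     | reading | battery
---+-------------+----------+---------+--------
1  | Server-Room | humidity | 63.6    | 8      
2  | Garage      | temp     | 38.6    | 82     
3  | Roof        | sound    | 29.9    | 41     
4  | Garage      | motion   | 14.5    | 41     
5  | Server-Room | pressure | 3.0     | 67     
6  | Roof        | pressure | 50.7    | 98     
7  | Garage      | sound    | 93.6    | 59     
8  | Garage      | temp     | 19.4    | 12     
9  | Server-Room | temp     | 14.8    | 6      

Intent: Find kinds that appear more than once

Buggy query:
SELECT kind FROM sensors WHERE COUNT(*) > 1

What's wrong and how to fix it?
Bug: WHERE can't reference COUNT(*); aggregates are computed after WHERE

Fix: GROUP BY kind, then filter groups with HAVING COUNT(*) > 1

Corrected query:
SELECT kind FROM sensors GROUP BY kind HAVING COUNT(*) > 1

Result:
kind    
--------
pressure
sound   
temp    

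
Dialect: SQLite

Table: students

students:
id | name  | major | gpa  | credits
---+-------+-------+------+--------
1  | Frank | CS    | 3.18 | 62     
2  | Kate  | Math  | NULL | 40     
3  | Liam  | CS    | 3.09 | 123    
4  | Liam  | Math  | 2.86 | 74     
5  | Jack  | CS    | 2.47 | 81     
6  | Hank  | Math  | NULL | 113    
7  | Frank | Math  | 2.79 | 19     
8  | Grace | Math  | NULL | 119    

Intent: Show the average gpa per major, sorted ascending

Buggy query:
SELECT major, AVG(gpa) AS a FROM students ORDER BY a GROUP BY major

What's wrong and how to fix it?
Bug: GROUP BY must precede ORDER BY

Fix: Reorder: SELECT … FROM … GROUP BY … ORDER BY …

Corrected query:
SELECT major, AVG(gpa) AS a FROM students GROUP BY major ORDER BY a

Result:
major | a       
------+---------
Math  | 2.825   
CS    | 2.913333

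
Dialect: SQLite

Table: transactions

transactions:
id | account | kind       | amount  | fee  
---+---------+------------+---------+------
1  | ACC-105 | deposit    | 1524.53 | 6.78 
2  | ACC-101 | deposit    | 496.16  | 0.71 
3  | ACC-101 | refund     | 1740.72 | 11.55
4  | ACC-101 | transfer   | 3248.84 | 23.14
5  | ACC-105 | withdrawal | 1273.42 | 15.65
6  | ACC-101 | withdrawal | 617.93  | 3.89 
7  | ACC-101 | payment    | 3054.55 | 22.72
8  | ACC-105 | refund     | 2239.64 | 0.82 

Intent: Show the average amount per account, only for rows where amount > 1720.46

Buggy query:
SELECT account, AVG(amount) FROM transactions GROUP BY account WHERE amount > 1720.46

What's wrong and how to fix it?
Bug: Row-level WHERE must come before GROUP BY in the clause order

Fix: Place WHERE between FROM and GROUP BY

Corrected query:
SELECT account, AVG(amount) FROM transactions WHERE amount > 1720.46 GROUP BY account

Result:
account | AVG(amount)
--------+------------
ACC-101 | 2681.37    
ACC-105 | 2239.64    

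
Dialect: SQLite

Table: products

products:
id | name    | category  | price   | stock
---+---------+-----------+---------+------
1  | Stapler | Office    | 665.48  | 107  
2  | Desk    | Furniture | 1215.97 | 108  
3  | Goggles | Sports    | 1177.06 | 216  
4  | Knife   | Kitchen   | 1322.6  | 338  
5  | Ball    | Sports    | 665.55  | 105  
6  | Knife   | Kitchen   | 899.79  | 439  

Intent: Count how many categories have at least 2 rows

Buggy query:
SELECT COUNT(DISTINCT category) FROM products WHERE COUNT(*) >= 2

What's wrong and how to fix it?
Bug: COUNT(*) cannot appear in WHERE; the per-group count doesn't exist yet

Fix: Group first with HAVING COUNT(*) >= 2, then COUNT the resulting groups

Corrected query:
SELECT COUNT(*) FROM (SELECT category FROM products GROUP BY category HAVING COUNT(*) >= 2)

Result:
COUNT(*)
--------
2       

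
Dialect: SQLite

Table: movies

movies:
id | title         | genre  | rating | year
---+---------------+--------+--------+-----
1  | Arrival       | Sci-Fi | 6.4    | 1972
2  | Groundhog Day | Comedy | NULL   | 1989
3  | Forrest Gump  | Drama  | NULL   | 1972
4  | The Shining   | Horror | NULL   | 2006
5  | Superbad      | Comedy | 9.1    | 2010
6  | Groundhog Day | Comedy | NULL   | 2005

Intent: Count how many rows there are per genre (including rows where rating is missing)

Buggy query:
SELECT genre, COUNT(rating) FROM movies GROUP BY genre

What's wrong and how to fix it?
Bug: COUNT(rating) skips NULLs, so groups with missing rating are undercounted

Fix: Use COUNT(*) to count all rows regardless of NULL

Corrected query:
SELECT genre, COUNT(*) FROM movies GROUP BY genre

Result:
genre  | COUNT(*)
-------+---------
Comedy | 3       
Drama  | 1       
Horror | 1       
Sci-Fi | 1       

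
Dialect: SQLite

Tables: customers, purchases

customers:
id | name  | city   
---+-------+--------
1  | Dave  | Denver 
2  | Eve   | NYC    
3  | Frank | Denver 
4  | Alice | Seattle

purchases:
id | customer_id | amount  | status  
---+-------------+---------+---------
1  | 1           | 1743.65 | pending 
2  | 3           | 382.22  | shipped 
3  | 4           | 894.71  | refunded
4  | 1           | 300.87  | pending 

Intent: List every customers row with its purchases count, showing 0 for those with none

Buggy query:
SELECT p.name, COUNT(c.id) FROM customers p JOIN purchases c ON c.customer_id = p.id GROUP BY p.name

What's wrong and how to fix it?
Bug: INNER JOIN drops customers rows that have no matching purchases rows

Fix: Switch to LEFT JOIN to retain unmatched parent rows

Corrected query:
SELECT p.name, COUNT(c.id) FROM customers p LEFT JOIN purchases c ON c.customer_id = p.id GROUP BY p.name

Result:
name  | COUNT(c.id)
------+------------
Alice | 1          
Dave  | 2          
Eve   | 0          
Frank | 1          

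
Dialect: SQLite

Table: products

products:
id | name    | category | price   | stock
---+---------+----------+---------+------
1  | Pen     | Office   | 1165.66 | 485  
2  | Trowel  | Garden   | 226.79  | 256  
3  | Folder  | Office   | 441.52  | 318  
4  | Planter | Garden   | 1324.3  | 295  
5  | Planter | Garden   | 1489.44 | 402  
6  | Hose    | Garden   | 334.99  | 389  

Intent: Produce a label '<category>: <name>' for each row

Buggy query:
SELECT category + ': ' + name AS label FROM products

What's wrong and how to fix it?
Bug: SQLite uses || for string concatenation; + coerces text to numbers (yielding 0)

Fix: Replace + with || to concatenate text

Corrected query:
SELECT category || ': ' || name AS label FROM products

Result:
label          
---------------
Office: Pen    
Garden: Trowel 
Office: Folder 
Garden: Planter
Garden: Planter
Garden: Hose   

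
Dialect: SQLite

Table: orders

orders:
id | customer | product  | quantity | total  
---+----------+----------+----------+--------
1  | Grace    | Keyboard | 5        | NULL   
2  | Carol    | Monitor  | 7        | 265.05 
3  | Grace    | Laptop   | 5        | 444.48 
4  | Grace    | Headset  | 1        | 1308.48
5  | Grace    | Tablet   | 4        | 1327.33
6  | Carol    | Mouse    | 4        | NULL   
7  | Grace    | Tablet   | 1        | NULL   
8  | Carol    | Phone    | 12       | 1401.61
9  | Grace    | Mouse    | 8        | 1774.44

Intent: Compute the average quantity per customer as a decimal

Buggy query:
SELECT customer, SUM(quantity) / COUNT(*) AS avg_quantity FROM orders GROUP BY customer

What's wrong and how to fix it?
Bug: SUM(quantity) and COUNT(*) are both integers; the division truncates the fractional part

Fix: Multiply by 1.0 (or CAST to REAL) to force floating-point division

Corrected query:
SELECT customer, SUM(quantity) * 1.0 / COUNT(*) AS avg_quantity FROM orders GROUP BY customer

Result:
customer | avg_quantity
---------+-------------
Carol    | 7.666667    
Grace    | 4           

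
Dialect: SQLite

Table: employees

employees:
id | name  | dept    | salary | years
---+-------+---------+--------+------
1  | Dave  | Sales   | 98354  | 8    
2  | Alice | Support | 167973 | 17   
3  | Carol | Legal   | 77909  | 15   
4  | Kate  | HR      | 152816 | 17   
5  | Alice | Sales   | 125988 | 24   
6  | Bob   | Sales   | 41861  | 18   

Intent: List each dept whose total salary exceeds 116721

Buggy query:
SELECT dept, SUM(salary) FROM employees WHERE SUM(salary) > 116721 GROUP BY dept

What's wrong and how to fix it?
Bug: WHERE runs before GROUP BY, so aggregates aren't available there

Fix: Move the aggregate condition to a HAVING clause

Corrected query:
SELECT dept, SUM(salary) FROM employees GROUP BY dept HAVING SUM(salary) > 116721

Result:
dept    | SUM(salary)
--------+------------
HR      | 152816     
Sales   | 266203     
Support | 167973     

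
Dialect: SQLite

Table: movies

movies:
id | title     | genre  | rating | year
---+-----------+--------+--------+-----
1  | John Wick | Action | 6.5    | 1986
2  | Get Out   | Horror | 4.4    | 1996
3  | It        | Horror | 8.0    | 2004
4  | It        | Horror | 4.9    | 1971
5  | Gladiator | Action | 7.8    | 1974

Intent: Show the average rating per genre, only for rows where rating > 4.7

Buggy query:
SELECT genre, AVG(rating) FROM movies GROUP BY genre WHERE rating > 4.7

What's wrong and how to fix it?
Bug: WHERE cannot follow GROUP BY

Fix: Move the WHERE clause before GROUP BY

Corrected query:
SELECT genre, AVG(rating) FROM movies WHERE rating > 4.7 GROUP BY genre

Result:
genre  | AVG(rating)
-------+------------
Action | 7.15       
Horror | 6.45       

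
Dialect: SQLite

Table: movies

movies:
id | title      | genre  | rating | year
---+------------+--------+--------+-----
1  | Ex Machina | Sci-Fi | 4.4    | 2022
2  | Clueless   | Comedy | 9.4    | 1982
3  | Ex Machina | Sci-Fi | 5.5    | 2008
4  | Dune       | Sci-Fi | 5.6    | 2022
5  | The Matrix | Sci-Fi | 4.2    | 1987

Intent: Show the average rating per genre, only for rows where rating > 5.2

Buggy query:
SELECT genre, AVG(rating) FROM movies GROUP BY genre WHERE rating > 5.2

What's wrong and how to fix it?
Bug: WHERE cannot follow GROUP BY

Fix: Move the WHERE clause before GROUP BY

Corrected query:
SELECT genre, AVG(rating) FROM movies WHERE rating > 5.2 GROUP BY genre

Result:
genre  | AVG(rating)
-------+------------
Comedy | 9.4        
Sci-Fi | 5.55       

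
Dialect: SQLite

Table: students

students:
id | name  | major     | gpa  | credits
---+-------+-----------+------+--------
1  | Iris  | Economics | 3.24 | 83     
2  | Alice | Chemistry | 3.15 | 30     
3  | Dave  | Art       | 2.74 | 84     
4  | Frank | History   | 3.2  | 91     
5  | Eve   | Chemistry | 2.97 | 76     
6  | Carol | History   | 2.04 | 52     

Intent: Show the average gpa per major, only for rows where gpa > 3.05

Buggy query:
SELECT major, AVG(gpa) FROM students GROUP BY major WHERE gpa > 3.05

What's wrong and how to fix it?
Bug: Row-level WHERE must come before GROUP BY in the clause order

Fix: Place WHERE between FROM and GROUP BY

Corrected query:
SELECT major, AVG(gpa) FROM students WHERE gpa > 3.05 GROUP BY major

Result:
major     | AVG(gpa)
----------+---------
Chemistry | 3.15    
Economics | 3.24    
History   | 3.2     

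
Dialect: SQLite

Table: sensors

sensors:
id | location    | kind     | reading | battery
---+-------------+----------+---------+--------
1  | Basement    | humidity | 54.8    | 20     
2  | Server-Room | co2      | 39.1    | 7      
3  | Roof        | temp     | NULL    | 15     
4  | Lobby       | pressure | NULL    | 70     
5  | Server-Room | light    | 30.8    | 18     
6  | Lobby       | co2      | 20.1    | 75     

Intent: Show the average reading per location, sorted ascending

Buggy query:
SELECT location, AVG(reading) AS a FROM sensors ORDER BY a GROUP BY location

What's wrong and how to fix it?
Bug: GROUP BY must precede ORDER BY

Fix: Reorder: SELECT … FROM … GROUP BY … ORDER BY …

Corrected query:
SELECT location, AVG(reading) AS a FROM sensors GROUP BY location ORDER BY a

Result:
location    | a    
------------+------
Roof        | NULL 
Lobby       | 20.1 
Server-Room | 34.95
Basement    | 54.8 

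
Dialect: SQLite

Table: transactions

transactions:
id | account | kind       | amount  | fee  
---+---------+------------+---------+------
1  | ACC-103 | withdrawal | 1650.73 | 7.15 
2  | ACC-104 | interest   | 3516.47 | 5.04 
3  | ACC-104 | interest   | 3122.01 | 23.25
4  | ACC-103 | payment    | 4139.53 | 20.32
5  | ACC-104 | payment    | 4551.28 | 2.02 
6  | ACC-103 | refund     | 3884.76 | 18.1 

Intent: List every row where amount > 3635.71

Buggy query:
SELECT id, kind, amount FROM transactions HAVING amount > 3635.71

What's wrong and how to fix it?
Bug: This is a non-aggregate query (no GROUP BY, no aggregates), so in SQLite the HAVING clause is invalid here; a row-level condition belongs in WHERE

Fix: Use WHERE for row-level filtering

Corrected query:
SELECT id, kind, amount FROM transactions WHERE amount > 3635.71

Result:
id | kind    | amount 
---+---------+--------
4  | payment | 4139.53
5  | payment | 4551.28
6  | refund  | 3884.76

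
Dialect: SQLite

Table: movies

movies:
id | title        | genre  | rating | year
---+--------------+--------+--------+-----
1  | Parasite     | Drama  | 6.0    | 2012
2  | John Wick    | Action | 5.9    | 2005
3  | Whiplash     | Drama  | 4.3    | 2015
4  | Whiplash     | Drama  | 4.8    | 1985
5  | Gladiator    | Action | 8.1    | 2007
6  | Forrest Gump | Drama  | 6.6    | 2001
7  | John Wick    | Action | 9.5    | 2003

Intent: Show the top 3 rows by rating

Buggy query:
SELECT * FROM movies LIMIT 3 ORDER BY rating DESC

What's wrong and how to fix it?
Bug: LIMIT must come after ORDER BY

Fix: Swap the clauses: ORDER BY first, then LIMIT

Corrected query:
SELECT * FROM movies ORDER BY rating DESC LIMIT 3

Result:
id | title        | genre  | rating | year
---+--------------+--------+--------+-----
7  | John Wick    | Action | 9.5    | 2003
5  | Gladiator    | Action | 8.1    | 2007
6  | Forrest Gump | Drama  | 6.6    | 2001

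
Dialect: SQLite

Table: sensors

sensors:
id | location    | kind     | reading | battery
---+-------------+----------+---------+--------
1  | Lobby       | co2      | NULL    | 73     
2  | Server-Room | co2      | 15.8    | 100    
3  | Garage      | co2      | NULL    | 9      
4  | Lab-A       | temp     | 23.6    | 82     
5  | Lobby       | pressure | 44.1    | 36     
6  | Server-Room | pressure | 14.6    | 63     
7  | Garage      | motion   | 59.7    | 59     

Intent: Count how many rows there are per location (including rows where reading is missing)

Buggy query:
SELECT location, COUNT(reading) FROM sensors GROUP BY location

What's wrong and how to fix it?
Bug: COUNT(column) counts non-NULL values only; rows with NULL reading aren't counted

Fix: Replace COUNT(reading) with COUNT(*)

Corrected query:
SELECT location, COUNT(*) FROM sensors GROUP BY location

Result:
location    | COUNT(*)
------------+---------
Garage      | 2       
Lab-A       | 1       
Lobby       | 2       
Server-Room | 2       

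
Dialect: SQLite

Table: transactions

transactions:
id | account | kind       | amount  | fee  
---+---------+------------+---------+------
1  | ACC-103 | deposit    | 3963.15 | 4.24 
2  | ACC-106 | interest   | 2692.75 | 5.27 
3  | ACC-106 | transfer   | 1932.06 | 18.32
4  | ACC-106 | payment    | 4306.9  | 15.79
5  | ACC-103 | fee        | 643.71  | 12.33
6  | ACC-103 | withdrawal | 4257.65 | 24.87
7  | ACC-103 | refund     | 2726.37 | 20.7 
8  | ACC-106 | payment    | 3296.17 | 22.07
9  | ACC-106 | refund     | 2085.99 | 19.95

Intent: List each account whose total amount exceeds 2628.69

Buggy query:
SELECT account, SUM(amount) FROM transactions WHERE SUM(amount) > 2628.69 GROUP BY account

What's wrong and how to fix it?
Bug: WHERE runs before GROUP BY, so aggregates aren't available there

Fix: Move the aggregate condition to a HAVING clause

Corrected query:
SELECT account, SUM(amount) FROM transactions GROUP BY account HAVING SUM(amount) > 2628.69

Result:
account | SUM(amount)
--------+------------
ACC-103 | 11590.88   
ACC-106 | 14313.87   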